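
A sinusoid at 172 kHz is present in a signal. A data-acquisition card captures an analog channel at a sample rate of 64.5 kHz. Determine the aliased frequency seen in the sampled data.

21.5 kHz

172 kHz mod fs = 43 kHz.
43 kHz > fs/2 = 32.25 kHz, folds to fs − 43 kHz = 21.5 kHz.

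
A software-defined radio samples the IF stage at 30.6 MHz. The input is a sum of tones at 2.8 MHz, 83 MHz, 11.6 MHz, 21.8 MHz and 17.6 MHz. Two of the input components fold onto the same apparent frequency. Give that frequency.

8.8 MHz

fs/2 = 15.3 MHz.
2.8 MHz ≤ fs/2 = 15.3 MHz, passes unchanged.
83 MHz mod fs = 21.8 MHz.
21.8 MHz > fs/2 = 15.3 MHz, folds to fs − 21.8 MHz = 8.8 MHz.
11.6 MHz ≤ fs/2 = 15.3 MHz, passes unchanged.
21.8 MHz > fs/2 = 15.3 MHz, folds to fs − 21.8 MHz = 8.8 MHz.
17.6 MHz > fs/2 = 15.3 MHz, folds to fs − 17.6 MHz = 13 MHz.
21.8 MHz and 83 MHz both map to 8.8 MHz.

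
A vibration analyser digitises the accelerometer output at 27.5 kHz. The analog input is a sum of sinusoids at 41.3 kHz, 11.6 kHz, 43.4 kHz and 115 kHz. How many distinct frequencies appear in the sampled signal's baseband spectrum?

3

fs/2 = 13.75 kHz.
41.3 kHz mod fs = 13.8 kHz.
13.8 kHz > fs/2 = 13.75 kHz, folds to fs − 13.8 kHz = 13.7 kHz.
11.6 kHz ≤ fs/2 = 13.75 kHz, passes unchanged.
43.4 kHz mod fs = 15.9 kHz.
15.9 kHz > fs/2 = 13.75 kHz, folds to fs − 15.9 kHz = 11.6 kHz.
115 kHz mod fs = 5 kHz.
5 kHz ≤ fs/2 = 13.75 kHz, appears at 5 kHz.
Distinct values: {5 kHz, 11.6 kHz, 13.7 kHz} → 3.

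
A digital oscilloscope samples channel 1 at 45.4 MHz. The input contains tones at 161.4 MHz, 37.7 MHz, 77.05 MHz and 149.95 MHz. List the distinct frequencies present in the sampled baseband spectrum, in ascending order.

fs/2 = 22.7 MHz.
161.4 MHz mod fs = 25.2 MHz.
25.2 MHz > fs/2 = 22.7 MHz, folds to fs − 25.2 MHz = 20.2 MHz.
37.7 MHz > fs/2 = 22.7 MHz, folds to fs − 37.7 MHz = 7.7 MHz.
77.05 MHz mod fs = 31.65 MHz.
31.65 MHz > fs/2 = 22.7 MHz, folds to fs − 31.65 MHz = 13.75 MHz.
149.95 MHz mod fs = 13.75 MHz.
13.75 MHz ≤ fs/2 = 22.7 MHz, appears at 13.75 MHz.
Distinct values: {7.7 MHz, 13.75 MHz, 20.2 MHz}.

7.7 MHz, 13.75 MHz, 20.2 MHz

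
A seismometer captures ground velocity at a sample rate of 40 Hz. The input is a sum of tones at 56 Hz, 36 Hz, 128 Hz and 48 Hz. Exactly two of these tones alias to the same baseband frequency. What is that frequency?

8 Hz

fs/2 = 20 Hz.
56 Hz mod fs = 16 Hz.
16 Hz ≤ fs/2 = 20 Hz, appears at 16 Hz.
36 Hz > fs/2 = 20 Hz, folds to fs − 36 Hz = 4 Hz.
128 Hz mod fs = 8 Hz.
8 Hz ≤ fs/2 = 20 Hz, appears at 8 Hz.
48 Hz mod fs = 8 Hz.
8 Hz ≤ fs/2 = 20 Hz, appears at 8 Hz.
48 Hz and 128 Hz both map to 8 Hz.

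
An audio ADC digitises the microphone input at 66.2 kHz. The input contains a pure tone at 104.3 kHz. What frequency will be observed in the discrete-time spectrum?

28.1 kHz

104.3 kHz mod fs = 38.1 kHz.
38.1 kHz > fs/2 = 33.1 kHz, folds to fs − 38.1 kHz = 28.1 kHz.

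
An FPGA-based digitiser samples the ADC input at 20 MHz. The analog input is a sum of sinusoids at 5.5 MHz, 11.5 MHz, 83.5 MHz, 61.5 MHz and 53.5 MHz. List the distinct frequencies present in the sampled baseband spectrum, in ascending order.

fs/2 = 10 MHz.
5.5 MHz ≤ fs/2 = 10 MHz, passes unchanged.
11.5 MHz > fs/2 = 10 MHz, folds to fs − 11.5 MHz = 8.5 MHz.
83.5 MHz mod fs = 3.5 MHz.
3.5 MHz ≤ fs/2 = 10 MHz, appears at 3.5 MHz.
61.5 MHz mod fs = 1.5 MHz.
1.5 MHz ≤ fs/2 = 10 MHz, appears at 1.5 MHz.
53.5 MHz mod fs = 13.5 MHz.
13.5 MHz > fs/2 = 10 MHz, folds to fs − 13.5 MHz = 6.5 MHz.
Distinct values: {1.5 MHz, 3.5 MHz, 5.5 MHz, 6.5 MHz, 8.5 MHz}.

1.5 MHz, 3.5 MHz, 5.5 MHz, 6.5 MHz, 8.5 MHz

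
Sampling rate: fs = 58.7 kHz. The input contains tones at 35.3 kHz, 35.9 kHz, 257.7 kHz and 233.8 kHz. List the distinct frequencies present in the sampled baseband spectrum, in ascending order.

1 kHz, 22.8 kHz, 22.9 kHz, 23.4 kHz

fs/2 = 29.35 kHz.
35.3 kHz > fs/2 = 29.35 kHz, folds to fs − 35.3 kHz = 23.4 kHz.
35.9 kHz > fs/2 = 29.35 kHz, folds to fs − 35.9 kHz = 22.8 kHz.
257.7 kHz mod fs = 22.9 kHz.
22.9 kHz ≤ fs/2 = 29.35 kHz, appears at 22.9 kHz.
233.8 kHz mod fs = 57.7 kHz.
57.7 kHz > fs/2 = 29.35 kHz, folds to fs − 57.7 kHz = 1 kHz.
Distinct values: {1 kHz, 22.8 kHz, 22.9 kHz, 23.4 kHz}.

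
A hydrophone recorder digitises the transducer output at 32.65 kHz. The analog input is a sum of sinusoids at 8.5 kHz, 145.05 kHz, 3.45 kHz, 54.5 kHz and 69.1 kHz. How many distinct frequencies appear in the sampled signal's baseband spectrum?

fs/2 = 16.325 kHz.
8.5 kHz ≤ fs/2 = 16.325 kHz, passes unchanged.
145.05 kHz mod fs = 14.45 kHz.
14.45 kHz ≤ fs/2 = 16.325 kHz, appears at 14.45 kHz.
3.45 kHz ≤ fs/2 = 16.325 kHz, passes unchanged.
54.5 kHz mod fs = 21.85 kHz.
21.85 kHz > fs/2 = 16.325 kHz, folds to fs − 21.85 kHz = 10.8 kHz.
69.1 kHz mod fs = 3.8 kHz.
3.8 kHz ≤ fs/2 = 16.325 kHz, appears at 3.8 kHz.
Distinct values: {3.45 kHz, 3.8 kHz, 8.5 kHz, 10.8 kHz, 14.45 kHz} → 5.

5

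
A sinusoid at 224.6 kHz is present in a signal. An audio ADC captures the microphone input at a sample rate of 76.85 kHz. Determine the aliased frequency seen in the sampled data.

224.6 kHz mod fs = 70.9 kHz.
70.9 kHz > fs/2 = 38.425 kHz, folds to fs − 70.9 kHz = 5.95 kHz.

5.95 kHz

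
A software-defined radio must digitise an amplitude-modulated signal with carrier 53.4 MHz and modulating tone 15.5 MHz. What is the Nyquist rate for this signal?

137.8 MHz

AM sidebands sit at fc ± fm = 37.9 MHz and 68.9 MHz.
Highest-frequency component: 68.9 MHz.
Nyquist rate = 2 × 68.9 MHz = 137.8 MHz.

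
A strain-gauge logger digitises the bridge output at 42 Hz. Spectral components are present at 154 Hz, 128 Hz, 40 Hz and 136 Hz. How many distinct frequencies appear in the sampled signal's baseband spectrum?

3

fs/2 = 21 Hz.
154 Hz mod fs = 28 Hz.
28 Hz > fs/2 = 21 Hz, folds to fs − 28 Hz = 14 Hz.
128 Hz mod fs = 2 Hz.
2 Hz ≤ fs/2 = 21 Hz, appears at 2 Hz.
40 Hz > fs/2 = 21 Hz, folds to fs − 40 Hz = 2 Hz.
136 Hz mod fs = 10 Hz.
10 Hz ≤ fs/2 = 21 Hz, appears at 10 Hz.
Distinct values: {2 Hz, 10 Hz, 14 Hz} → 3.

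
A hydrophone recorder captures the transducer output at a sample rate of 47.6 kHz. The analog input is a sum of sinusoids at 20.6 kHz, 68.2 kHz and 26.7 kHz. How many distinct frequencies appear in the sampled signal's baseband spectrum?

2

fs/2 = 23.8 kHz.
20.6 kHz ≤ fs/2 = 23.8 kHz, passes unchanged.
68.2 kHz mod fs = 20.6 kHz.
20.6 kHz ≤ fs/2 = 23.8 kHz, appears at 20.6 kHz.
26.7 kHz > fs/2 = 23.8 kHz, folds to fs − 26.7 kHz = 20.9 kHz.
Distinct values: {20.6 kHz, 20.9 kHz} → 2.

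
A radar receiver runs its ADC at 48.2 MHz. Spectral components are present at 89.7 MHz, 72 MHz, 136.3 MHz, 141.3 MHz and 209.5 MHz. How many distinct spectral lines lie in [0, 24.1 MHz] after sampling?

fs/2 = 24.1 MHz.
89.7 MHz mod fs = 41.5 MHz.
41.5 MHz > fs/2 = 24.1 MHz, folds to fs − 41.5 MHz = 6.7 MHz.
72 MHz mod fs = 23.8 MHz.
23.8 MHz ≤ fs/2 = 24.1 MHz, appears at 23.8 MHz.
136.3 MHz mod fs = 39.9 MHz.
39.9 MHz > fs/2 = 24.1 MHz, folds to fs − 39.9 MHz = 8.3 MHz.
141.3 MHz mod fs = 44.9 MHz.
44.9 MHz > fs/2 = 24.1 MHz, folds to fs − 44.9 MHz = 3.3 MHz.
209.5 MHz mod fs = 16.7 MHz.
16.7 MHz ≤ fs/2 = 24.1 MHz, appears at 16.7 MHz.
Distinct values: {3.3 MHz, 6.7 MHz, 8.3 MHz, 16.7 MHz, 23.8 MHz} → 5.

5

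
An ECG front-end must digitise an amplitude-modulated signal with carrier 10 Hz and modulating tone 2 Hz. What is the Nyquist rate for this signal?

AM sidebands sit at fc ± fm = 8 Hz and 12 Hz.
Highest-frequency component: 12 Hz.
Nyquist rate = 2 × 12 Hz = 24 Hz.

24 Hz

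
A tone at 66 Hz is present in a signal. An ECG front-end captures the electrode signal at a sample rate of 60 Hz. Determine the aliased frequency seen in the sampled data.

6 Hz

66 Hz mod fs = 6 Hz.
6 Hz ≤ fs/2 = 30 Hz, appears at 6 Hz.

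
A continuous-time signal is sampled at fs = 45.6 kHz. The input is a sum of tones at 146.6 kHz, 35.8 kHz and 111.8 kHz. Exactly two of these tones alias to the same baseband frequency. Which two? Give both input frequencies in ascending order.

35.8 kHz, 146.6 kHz

fs/2 = 22.8 kHz.
146.6 kHz mod fs = 9.8 kHz.
9.8 kHz ≤ fs/2 = 22.8 kHz, appears at 9.8 kHz.
35.8 kHz > fs/2 = 22.8 kHz, folds to fs − 35.8 kHz = 9.8 kHz.
111.8 kHz mod fs = 20.6 kHz.
20.6 kHz ≤ fs/2 = 22.8 kHz, appears at 20.6 kHz.
35.8 kHz and 146.6 kHz both map to 9.8 kHz.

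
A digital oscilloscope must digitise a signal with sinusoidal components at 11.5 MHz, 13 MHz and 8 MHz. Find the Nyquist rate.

26 MHz

Highest-frequency component: 13 MHz.
Nyquist rate = 2 × 13 MHz = 26 MHz.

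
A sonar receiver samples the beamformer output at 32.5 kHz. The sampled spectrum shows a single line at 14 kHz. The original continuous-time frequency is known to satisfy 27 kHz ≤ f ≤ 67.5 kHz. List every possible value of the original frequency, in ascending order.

46.5 kHz, 51 kHz

Frequencies that alias to 14 kHz are k·fs ± 14 kHz for integer k ≥ 0.
k=0: 14 kHz.
k=1: 18.5 kHz, 46.5 kHz.
k=2: 51 kHz, 79 kHz.
k=3: 83.5 kHz, 111.5 kHz.
Within [27 kHz, 67.5 kHz]: 46.5 kHz, 51 kHz.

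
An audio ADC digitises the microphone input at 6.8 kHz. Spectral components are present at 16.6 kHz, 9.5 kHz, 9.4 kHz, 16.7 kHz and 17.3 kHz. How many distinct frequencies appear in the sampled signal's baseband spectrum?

fs/2 = 3.4 kHz.
16.6 kHz mod fs = 3 kHz.
3 kHz ≤ fs/2 = 3.4 kHz, appears at 3 kHz.
9.5 kHz mod fs = 2.7 kHz.
2.7 kHz ≤ fs/2 = 3.4 kHz, appears at 2.7 kHz.
9.4 kHz mod fs = 2.6 kHz.
2.6 kHz ≤ fs/2 = 3.4 kHz, appears at 2.6 kHz.
16.7 kHz mod fs = 3.1 kHz.
3.1 kHz ≤ fs/2 = 3.4 kHz, appears at 3.1 kHz.
17.3 kHz mod fs = 3.7 kHz.
3.7 kHz > fs/2 = 3.4 kHz, folds to fs − 3.7 kHz = 3.1 kHz.
Distinct values: {2.6 kHz, 2.7 kHz, 3 kHz, 3.1 kHz} → 4.

4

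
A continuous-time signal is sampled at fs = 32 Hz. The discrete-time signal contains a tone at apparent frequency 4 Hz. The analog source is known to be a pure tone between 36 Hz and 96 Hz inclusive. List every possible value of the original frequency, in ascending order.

Frequencies that alias to 4 Hz are k·fs ± 4 Hz for integer k ≥ 0.
k=0: 4 Hz.
k=1: 28 Hz, 36 Hz.
k=2: 60 Hz, 68 Hz.
k=3: 92 Hz, 100 Hz.
k=4: 124 Hz, 132 Hz.
Within [36 Hz, 96 Hz]: 36 Hz, 60 Hz, 68 Hz, 92 Hz.

36 Hz, 60 Hz, 68 Hz, 92 Hz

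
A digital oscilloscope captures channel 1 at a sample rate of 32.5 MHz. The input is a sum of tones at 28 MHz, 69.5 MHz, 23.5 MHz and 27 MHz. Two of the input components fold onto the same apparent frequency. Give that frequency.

4.5 MHz

fs/2 = 16.25 MHz.
28 MHz > fs/2 = 16.25 MHz, folds to fs − 28 MHz = 4.5 MHz.
69.5 MHz mod fs = 4.5 MHz.
4.5 MHz ≤ fs/2 = 16.25 MHz, appears at 4.5 MHz.
23.5 MHz > fs/2 = 16.25 MHz, folds to fs − 23.5 MHz = 9 MHz.
27 MHz > fs/2 = 16.25 MHz, folds to fs − 27 MHz = 5.5 MHz.
28 MHz and 69.5 MHz both map to 4.5 MHz.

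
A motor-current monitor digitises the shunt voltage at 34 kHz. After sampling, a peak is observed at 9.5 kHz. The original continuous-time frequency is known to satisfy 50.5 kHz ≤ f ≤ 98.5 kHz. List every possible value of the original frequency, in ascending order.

58.5 kHz, 77.5 kHz, 92.5 kHz

Frequencies that alias to 9.5 kHz are k·fs ± 9.5 kHz for integer k ≥ 0.
k=0: 9.5 kHz.
k=1: 24.5 kHz, 43.5 kHz.
k=2: 58.5 kHz, 77.5 kHz.
k=3: 92.5 kHz, 111.5 kHz.
k=4: 126.5 kHz, 145.5 kHz.
Within [50.5 kHz, 98.5 kHz]: 58.5 kHz, 77.5 kHz, 92.5 kHz.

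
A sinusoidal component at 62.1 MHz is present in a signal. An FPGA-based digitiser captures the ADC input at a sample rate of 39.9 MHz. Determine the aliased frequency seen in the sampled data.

62.1 MHz mod fs = 22.2 MHz.
22.2 MHz > fs/2 = 19.95 MHz, folds to fs − 22.2 MHz = 17.7 MHz.

17.7 MHz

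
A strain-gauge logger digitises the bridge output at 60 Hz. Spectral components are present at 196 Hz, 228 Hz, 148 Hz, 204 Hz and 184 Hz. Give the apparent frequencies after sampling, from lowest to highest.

4 Hz, 12 Hz, 16 Hz, 24 Hz, 28 Hz

fs/2 = 30 Hz.
196 Hz mod fs = 16 Hz.
16 Hz ≤ fs/2 = 30 Hz, appears at 16 Hz.
228 Hz mod fs = 48 Hz.
48 Hz > fs/2 = 30 Hz, folds to fs − 48 Hz = 12 Hz.
148 Hz mod fs = 28 Hz.
28 Hz ≤ fs/2 = 30 Hz, appears at 28 Hz.
204 Hz mod fs = 24 Hz.
24 Hz ≤ fs/2 = 30 Hz, appears at 24 Hz.
184 Hz mod fs = 4 Hz.
4 Hz ≤ fs/2 = 30 Hz, appears at 4 Hz.
Distinct values: {4 Hz, 12 Hz, 16 Hz, 24 Hz, 28 Hz}.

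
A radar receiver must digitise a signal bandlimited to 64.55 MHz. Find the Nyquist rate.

129.1 MHz

Nyquist rate = 2 × 64.55 MHz = 129.1 MHz.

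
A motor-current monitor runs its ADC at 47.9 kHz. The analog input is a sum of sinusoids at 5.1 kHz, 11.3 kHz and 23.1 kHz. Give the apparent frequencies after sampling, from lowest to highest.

fs/2 = 23.95 kHz.
5.1 kHz ≤ fs/2 = 23.95 kHz, passes unchanged.
11.3 kHz ≤ fs/2 = 23.95 kHz, passes unchanged.
23.1 kHz ≤ fs/2 = 23.95 kHz, passes unchanged.
Distinct values: {5.1 kHz, 11.3 kHz, 23.1 kHz}.

5.1 kHz, 11.3 kHz, 23.1 kHz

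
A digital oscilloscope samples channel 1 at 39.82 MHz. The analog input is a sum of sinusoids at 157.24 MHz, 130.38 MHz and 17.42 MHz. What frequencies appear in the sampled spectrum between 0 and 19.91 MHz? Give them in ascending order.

2.04 MHz, 10.92 MHz, 17.42 MHz

fs/2 = 19.91 MHz.
157.24 MHz mod fs = 37.78 MHz.
37.78 MHz > fs/2 = 19.91 MHz, folds to fs − 37.78 MHz = 2.04 MHz.
130.38 MHz mod fs = 10.92 MHz.
10.92 MHz ≤ fs/2 = 19.91 MHz, appears at 10.92 MHz.
17.42 MHz ≤ fs/2 = 19.91 MHz, passes unchanged.
Distinct values: {2.04 MHz, 10.92 MHz, 17.42 MHz}.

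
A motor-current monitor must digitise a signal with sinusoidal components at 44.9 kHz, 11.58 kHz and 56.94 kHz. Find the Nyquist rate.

Highest-frequency component: 56.94 kHz.
Nyquist rate = 2 × 56.94 kHz = 113.88 kHz.

113.88 kHz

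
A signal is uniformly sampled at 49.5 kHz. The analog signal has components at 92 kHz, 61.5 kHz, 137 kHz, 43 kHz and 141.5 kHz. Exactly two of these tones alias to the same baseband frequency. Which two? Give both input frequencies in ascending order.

fs/2 = 24.75 kHz.
92 kHz mod fs = 42.5 kHz.
42.5 kHz > fs/2 = 24.75 kHz, folds to fs − 42.5 kHz = 7 kHz.
61.5 kHz mod fs = 12 kHz.
12 kHz ≤ fs/2 = 24.75 kHz, appears at 12 kHz.
137 kHz mod fs = 38 kHz.
38 kHz > fs/2 = 24.75 kHz, folds to fs − 38 kHz = 11.5 kHz.
43 kHz > fs/2 = 24.75 kHz, folds to fs − 43 kHz = 6.5 kHz.
141.5 kHz mod fs = 42.5 kHz.
42.5 kHz > fs/2 = 24.75 kHz, folds to fs − 42.5 kHz = 7 kHz.
92 kHz and 141.5 kHz both map to 7 kHz.

92 kHz, 141.5 kHz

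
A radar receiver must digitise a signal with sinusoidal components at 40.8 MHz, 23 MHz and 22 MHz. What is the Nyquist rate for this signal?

81.6 MHz

Highest-frequency component: 40.8 MHz.
Nyquist rate = 2 × 40.8 MHz = 81.6 MHz.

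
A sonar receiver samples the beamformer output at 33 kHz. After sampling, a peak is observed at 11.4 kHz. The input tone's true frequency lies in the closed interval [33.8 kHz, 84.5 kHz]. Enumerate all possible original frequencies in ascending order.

Frequencies that alias to 11.4 kHz are k·fs ± 11.4 kHz for integer k ≥ 0.
k=0: 11.4 kHz.
k=1: 21.6 kHz, 44.4 kHz.
k=2: 54.6 kHz, 77.4 kHz.
k=3: 87.6 kHz, 110.4 kHz.
Within [33.8 kHz, 84.5 kHz]: 44.4 kHz, 54.6 kHz, 77.4 kHz.

44.4 kHz, 54.6 kHz, 77.4 kHz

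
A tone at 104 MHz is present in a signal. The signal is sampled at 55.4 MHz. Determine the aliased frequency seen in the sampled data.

104 MHz mod fs = 48.6 MHz.
48.6 MHz > fs/2 = 27.7 MHz, folds to fs − 48.6 MHz = 6.8 MHz.

6.8 MHz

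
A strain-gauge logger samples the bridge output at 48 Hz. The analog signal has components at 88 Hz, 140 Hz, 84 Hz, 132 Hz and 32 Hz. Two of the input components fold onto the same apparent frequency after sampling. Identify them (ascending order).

fs/2 = 24 Hz.
88 Hz mod fs = 40 Hz.
40 Hz > fs/2 = 24 Hz, folds to fs − 40 Hz = 8 Hz.
140 Hz mod fs = 44 Hz.
44 Hz > fs/2 = 24 Hz, folds to fs − 44 Hz = 4 Hz.
84 Hz mod fs = 36 Hz.
36 Hz > fs/2 = 24 Hz, folds to fs − 36 Hz = 12 Hz.
132 Hz mod fs = 36 Hz.
36 Hz > fs/2 = 24 Hz, folds to fs − 36 Hz = 12 Hz.
32 Hz > fs/2 = 24 Hz, folds to fs − 32 Hz = 16 Hz.
84 Hz and 132 Hz both map to 12 Hz.

84 Hz, 132 Hz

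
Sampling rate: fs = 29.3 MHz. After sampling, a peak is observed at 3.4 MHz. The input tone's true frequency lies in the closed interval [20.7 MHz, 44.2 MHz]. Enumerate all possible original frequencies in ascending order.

Frequencies that alias to 3.4 MHz are k·fs ± 3.4 MHz for integer k ≥ 0.
k=0: 3.4 MHz.
k=1: 25.9 MHz, 32.7 MHz.
k=2: 55.2 MHz, 62 MHz.
Within [20.7 MHz, 44.2 MHz]: 25.9 MHz, 32.7 MHz.

25.9 MHz, 32.7 MHz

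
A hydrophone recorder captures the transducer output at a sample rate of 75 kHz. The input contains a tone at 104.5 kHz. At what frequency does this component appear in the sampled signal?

104.5 kHz mod fs = 29.5 kHz.
29.5 kHz ≤ fs/2 = 37.5 kHz, appears at 29.5 kHz.

29.5 kHz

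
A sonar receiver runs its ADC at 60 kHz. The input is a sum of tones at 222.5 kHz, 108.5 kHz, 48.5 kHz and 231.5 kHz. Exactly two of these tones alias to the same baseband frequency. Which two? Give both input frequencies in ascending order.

fs/2 = 30 kHz.
222.5 kHz mod fs = 42.5 kHz.
42.5 kHz > fs/2 = 30 kHz, folds to fs − 42.5 kHz = 17.5 kHz.
108.5 kHz mod fs = 48.5 kHz.
48.5 kHz > fs/2 = 30 kHz, folds to fs − 48.5 kHz = 11.5 kHz.
48.5 kHz > fs/2 = 30 kHz, folds to fs − 48.5 kHz = 11.5 kHz.
231.5 kHz mod fs = 51.5 kHz.
51.5 kHz > fs/2 = 30 kHz, folds to fs − 51.5 kHz = 8.5 kHz.
48.5 kHz and 108.5 kHz both map to 11.5 kHz.

48.5 kHz, 108.5 kHz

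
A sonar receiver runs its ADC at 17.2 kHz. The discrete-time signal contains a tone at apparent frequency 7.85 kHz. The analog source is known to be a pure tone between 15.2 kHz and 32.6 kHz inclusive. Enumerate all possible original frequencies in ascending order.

Frequencies that alias to 7.85 kHz are k·fs ± 7.85 kHz for integer k ≥ 0.
k=0: 7.85 kHz.
k=1: 9.35 kHz, 25.05 kHz.
k=2: 26.55 kHz, 42.25 kHz.
k=3: 43.75 kHz, 59.45 kHz.
Within [15.2 kHz, 32.6 kHz]: 25.05 kHz, 26.55 kHz.

25.05 kHz, 26.55 kHz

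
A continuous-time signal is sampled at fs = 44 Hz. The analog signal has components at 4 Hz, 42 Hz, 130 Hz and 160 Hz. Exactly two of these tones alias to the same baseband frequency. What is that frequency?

2 Hz

fs/2 = 22 Hz.
4 Hz ≤ fs/2 = 22 Hz, passes unchanged.
42 Hz > fs/2 = 22 Hz, folds to fs − 42 Hz = 2 Hz.
130 Hz mod fs = 42 Hz.
42 Hz > fs/2 = 22 Hz, folds to fs − 42 Hz = 2 Hz.
160 Hz mod fs = 28 Hz.
28 Hz > fs/2 = 22 Hz, folds to fs − 28 Hz = 16 Hz.
42 Hz and 130 Hz both map to 2 Hz.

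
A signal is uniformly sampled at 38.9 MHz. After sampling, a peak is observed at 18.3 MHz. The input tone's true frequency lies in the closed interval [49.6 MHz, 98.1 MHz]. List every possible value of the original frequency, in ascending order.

57.2 MHz, 59.5 MHz, 96.1 MHz

Frequencies that alias to 18.3 MHz are k·fs ± 18.3 MHz for integer k ≥ 0.
k=0: 18.3 MHz.
k=1: 20.6 MHz, 57.2 MHz.
k=2: 59.5 MHz, 96.1 MHz.
k=3: 98.4 MHz, 135 MHz.
Within [49.6 MHz, 98.1 MHz]: 57.2 MHz, 59.5 MHz, 96.1 MHz.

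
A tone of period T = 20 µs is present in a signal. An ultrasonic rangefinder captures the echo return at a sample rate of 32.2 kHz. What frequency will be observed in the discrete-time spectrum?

14.4 kHz

T = 20 µs → f = 1/T = 50 kHz.
50 kHz mod fs = 17.8 kHz.
17.8 kHz > fs/2 = 16.1 kHz, folds to fs − 17.8 kHz = 14.4 kHz.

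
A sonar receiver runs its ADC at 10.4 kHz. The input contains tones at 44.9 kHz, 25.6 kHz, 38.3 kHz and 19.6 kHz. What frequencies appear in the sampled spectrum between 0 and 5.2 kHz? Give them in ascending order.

1.2 kHz, 3.3 kHz, 4.8 kHz

fs/2 = 5.2 kHz.
44.9 kHz mod fs = 3.3 kHz.
3.3 kHz ≤ fs/2 = 5.2 kHz, appears at 3.3 kHz.
25.6 kHz mod fs = 4.8 kHz.
4.8 kHz ≤ fs/2 = 5.2 kHz, appears at 4.8 kHz.
38.3 kHz mod fs = 7.1 kHz.
7.1 kHz > fs/2 = 5.2 kHz, folds to fs − 7.1 kHz = 3.3 kHz.
19.6 kHz mod fs = 9.2 kHz.
9.2 kHz > fs/2 = 5.2 kHz, folds to fs − 9.2 kHz = 1.2 kHz.
Distinct values: {1.2 kHz, 3.3 kHz, 4.8 kHz}.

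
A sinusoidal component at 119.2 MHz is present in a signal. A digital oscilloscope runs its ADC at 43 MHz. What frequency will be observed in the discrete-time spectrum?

119.2 MHz mod fs = 33.2 MHz.
33.2 MHz > fs/2 = 21.5 MHz, folds to fs − 33.2 MHz = 9.8 MHz.

9.8 MHz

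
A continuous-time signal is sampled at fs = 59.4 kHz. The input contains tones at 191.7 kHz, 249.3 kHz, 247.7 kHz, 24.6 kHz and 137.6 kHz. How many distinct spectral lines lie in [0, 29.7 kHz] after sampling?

5

fs/2 = 29.7 kHz.
191.7 kHz mod fs = 13.5 kHz.
13.5 kHz ≤ fs/2 = 29.7 kHz, appears at 13.5 kHz.
249.3 kHz mod fs = 11.7 kHz.
11.7 kHz ≤ fs/2 = 29.7 kHz, appears at 11.7 kHz.
247.7 kHz mod fs = 10.1 kHz.
10.1 kHz ≤ fs/2 = 29.7 kHz, appears at 10.1 kHz.
24.6 kHz ≤ fs/2 = 29.7 kHz, passes unchanged.
137.6 kHz mod fs = 18.8 kHz.
18.8 kHz ≤ fs/2 = 29.7 kHz, appears at 18.8 kHz.
Distinct values: {10.1 kHz, 11.7 kHz, 13.5 kHz, 18.8 kHz, 24.6 kHz} → 5.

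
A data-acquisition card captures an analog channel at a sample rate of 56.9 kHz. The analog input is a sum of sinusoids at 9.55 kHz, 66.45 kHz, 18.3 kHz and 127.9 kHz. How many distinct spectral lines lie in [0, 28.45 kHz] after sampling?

fs/2 = 28.45 kHz.
9.55 kHz ≤ fs/2 = 28.45 kHz, passes unchanged.
66.45 kHz mod fs = 9.55 kHz.
9.55 kHz ≤ fs/2 = 28.45 kHz, appears at 9.55 kHz.
18.3 kHz ≤ fs/2 = 28.45 kHz, passes unchanged.
127.9 kHz mod fs = 14.1 kHz.
14.1 kHz ≤ fs/2 = 28.45 kHz, appears at 14.1 kHz.
Distinct values: {9.55 kHz, 14.1 kHz, 18.3 kHz} → 3.

3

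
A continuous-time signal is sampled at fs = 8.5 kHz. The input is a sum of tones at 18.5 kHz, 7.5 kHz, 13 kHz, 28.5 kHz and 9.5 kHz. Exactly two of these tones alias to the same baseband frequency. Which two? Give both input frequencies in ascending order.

7.5 kHz, 9.5 kHz

fs/2 = 4.25 kHz.
18.5 kHz mod fs = 1.5 kHz.
1.5 kHz ≤ fs/2 = 4.25 kHz, appears at 1.5 kHz.
7.5 kHz > fs/2 = 4.25 kHz, folds to fs − 7.5 kHz = 1 kHz.
13 kHz mod fs = 4.5 kHz.
4.5 kHz > fs/2 = 4.25 kHz, folds to fs − 4.5 kHz = 4 kHz.
28.5 kHz mod fs = 3 kHz.
3 kHz ≤ fs/2 = 4.25 kHz, appears at 3 kHz.
9.5 kHz mod fs = 1 kHz.
1 kHz ≤ fs/2 = 4.25 kHz, appears at 1 kHz.
7.5 kHz and 9.5 kHz both map to 1 kHz.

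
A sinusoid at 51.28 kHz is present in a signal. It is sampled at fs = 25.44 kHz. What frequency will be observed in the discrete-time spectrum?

0.4 kHz

51.28 kHz mod fs = 0.4 kHz.
0.4 kHz ≤ fs/2 = 12.72 kHz, appears at 0.4 kHz.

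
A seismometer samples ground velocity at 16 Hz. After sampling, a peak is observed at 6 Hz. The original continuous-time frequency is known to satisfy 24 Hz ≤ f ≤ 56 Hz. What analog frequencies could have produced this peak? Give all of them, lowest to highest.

26 Hz, 38 Hz, 42 Hz, 54 Hz

Frequencies that alias to 6 Hz are k·fs ± 6 Hz for integer k ≥ 0.
k=0: 6 Hz.
k=1: 10 Hz, 22 Hz.
k=2: 26 Hz, 38 Hz.
k=3: 42 Hz, 54 Hz.
k=4: 58 Hz, 70 Hz.
Within [24 Hz, 56 Hz]: 26 Hz, 38 Hz, 42 Hz, 54 Hz.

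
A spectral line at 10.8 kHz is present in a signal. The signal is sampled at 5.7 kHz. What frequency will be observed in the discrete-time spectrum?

0.6 kHz

10.8 kHz mod fs = 5.1 kHz.
5.1 kHz > fs/2 = 2.85 kHz, folds to fs − 5.1 kHz = 0.6 kHz.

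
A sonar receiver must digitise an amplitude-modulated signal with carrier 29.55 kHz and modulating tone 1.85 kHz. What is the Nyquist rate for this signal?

AM sidebands sit at fc ± fm = 27.7 kHz and 31.4 kHz.
Highest-frequency component: 31.4 kHz.
Nyquist rate = 2 × 31.4 kHz = 62.8 kHz.

62.8 kHz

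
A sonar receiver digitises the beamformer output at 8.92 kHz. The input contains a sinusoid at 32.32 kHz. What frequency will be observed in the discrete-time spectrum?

32.32 kHz mod fs = 5.56 kHz.
5.56 kHz > fs/2 = 4.46 kHz, folds to fs − 5.56 kHz = 3.36 kHz.

3.36 kHz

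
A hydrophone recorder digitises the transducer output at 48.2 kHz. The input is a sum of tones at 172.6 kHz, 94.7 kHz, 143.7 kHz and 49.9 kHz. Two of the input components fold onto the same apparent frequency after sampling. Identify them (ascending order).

fs/2 = 24.1 kHz.
172.6 kHz mod fs = 28 kHz.
28 kHz > fs/2 = 24.1 kHz, folds to fs − 28 kHz = 20.2 kHz.
94.7 kHz mod fs = 46.5 kHz.
46.5 kHz > fs/2 = 24.1 kHz, folds to fs − 46.5 kHz = 1.7 kHz.
143.7 kHz mod fs = 47.3 kHz.
47.3 kHz > fs/2 = 24.1 kHz, folds to fs − 47.3 kHz = 0.9 kHz.
49.9 kHz mod fs = 1.7 kHz.
1.7 kHz ≤ fs/2 = 24.1 kHz, appears at 1.7 kHz.
49.9 kHz and 94.7 kHz both map to 1.7 kHz.

49.9 kHz, 94.7 kHz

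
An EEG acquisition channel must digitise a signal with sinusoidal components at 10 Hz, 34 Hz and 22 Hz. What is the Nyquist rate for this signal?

68 Hz

Highest-frequency component: 34 Hz.
Nyquist rate = 2 × 34 Hz = 68 Hz.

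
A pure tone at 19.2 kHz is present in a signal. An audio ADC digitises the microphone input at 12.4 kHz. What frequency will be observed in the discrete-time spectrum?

5.6 kHz

19.2 kHz mod fs = 6.8 kHz.
6.8 kHz > fs/2 = 6.2 kHz, folds to fs − 6.8 kHz = 5.6 kHz.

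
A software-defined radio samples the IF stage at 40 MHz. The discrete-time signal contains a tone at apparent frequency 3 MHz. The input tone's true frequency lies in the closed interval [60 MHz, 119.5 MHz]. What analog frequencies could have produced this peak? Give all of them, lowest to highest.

77 MHz, 83 MHz, 117 MHz

Frequencies that alias to 3 MHz are k·fs ± 3 MHz for integer k ≥ 0.
k=0: 3 MHz.
k=1: 37 MHz, 43 MHz.
k=2: 77 MHz, 83 MHz.
k=3: 117 MHz, 123 MHz.
k=4: 157 MHz, 163 MHz.
Within [60 MHz, 119.5 MHz]: 77 MHz, 83 MHz, 117 MHz.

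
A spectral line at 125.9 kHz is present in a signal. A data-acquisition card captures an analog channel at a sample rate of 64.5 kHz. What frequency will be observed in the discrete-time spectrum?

3.1 kHz

125.9 kHz mod fs = 61.4 kHz.
61.4 kHz > fs/2 = 32.25 kHz, folds to fs − 61.4 kHz = 3.1 kHz.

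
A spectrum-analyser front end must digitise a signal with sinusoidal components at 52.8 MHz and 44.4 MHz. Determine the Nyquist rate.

105.6 MHz

Highest-frequency component: 52.8 MHz.
Nyquist rate = 2 × 52.8 MHz = 105.6 MHz.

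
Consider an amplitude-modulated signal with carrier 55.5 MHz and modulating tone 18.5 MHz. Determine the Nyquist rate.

148 MHz

AM sidebands sit at fc ± fm = 37 MHz and 74 MHz.
Highest-frequency component: 74 MHz.
Nyquist rate = 2 × 74 MHz = 148 MHz.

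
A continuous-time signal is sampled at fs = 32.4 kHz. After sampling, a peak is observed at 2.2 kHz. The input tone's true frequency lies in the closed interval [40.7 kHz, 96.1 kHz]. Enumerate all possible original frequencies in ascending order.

Frequencies that alias to 2.2 kHz are k·fs ± 2.2 kHz for integer k ≥ 0.
k=0: 2.2 kHz.
k=1: 30.2 kHz, 34.6 kHz.
k=2: 62.6 kHz, 67 kHz.
k=3: 95 kHz, 99.4 kHz.
k=4: 127.4 kHz, 131.8 kHz.
Within [40.7 kHz, 96.1 kHz]: 62.6 kHz, 67 kHz, 95 kHz.

62.6 kHz, 67 kHz, 95 kHz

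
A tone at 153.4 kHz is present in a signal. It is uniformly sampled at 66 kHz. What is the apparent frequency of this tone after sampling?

21.4 kHz

153.4 kHz mod fs = 21.4 kHz.
21.4 kHz ≤ fs/2 = 33 kHz, appears at 21.4 kHz.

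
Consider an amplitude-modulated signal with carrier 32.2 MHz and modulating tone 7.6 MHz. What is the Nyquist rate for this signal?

AM sidebands sit at fc ± fm = 24.6 MHz and 39.8 MHz.
Highest-frequency component: 39.8 MHz.
Nyquist rate = 2 × 39.8 MHz = 79.6 MHz.

79.6 MHz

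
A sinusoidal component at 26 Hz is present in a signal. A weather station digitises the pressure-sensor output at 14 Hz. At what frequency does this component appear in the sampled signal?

26 Hz mod fs = 12 Hz.
12 Hz > fs/2 = 7 Hz, folds to fs − 12 Hz = 2 Hz.

2 Hz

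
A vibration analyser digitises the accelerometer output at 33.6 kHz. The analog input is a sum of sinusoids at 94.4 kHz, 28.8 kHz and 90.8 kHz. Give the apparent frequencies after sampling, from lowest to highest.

fs/2 = 16.8 kHz.
94.4 kHz mod fs = 27.2 kHz.
27.2 kHz > fs/2 = 16.8 kHz, folds to fs − 27.2 kHz = 6.4 kHz.
28.8 kHz > fs/2 = 16.8 kHz, folds to fs − 28.8 kHz = 4.8 kHz.
90.8 kHz mod fs = 23.6 kHz.
23.6 kHz > fs/2 = 16.8 kHz, folds to fs − 23.6 kHz = 10 kHz.
Distinct values: {4.8 kHz, 6.4 kHz, 10 kHz}.

4.8 kHz, 6.4 kHz, 10 kHz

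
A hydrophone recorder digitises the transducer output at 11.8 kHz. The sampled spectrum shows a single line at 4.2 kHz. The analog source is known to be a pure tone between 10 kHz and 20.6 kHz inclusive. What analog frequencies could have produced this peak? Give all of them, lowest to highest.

16 kHz, 19.4 kHz

Frequencies that alias to 4.2 kHz are k·fs ± 4.2 kHz for integer k ≥ 0.
k=0: 4.2 kHz.
k=1: 7.6 kHz, 16 kHz.
k=2: 19.4 kHz, 27.8 kHz.
k=3: 31.2 kHz, 39.6 kHz.
Within [10 kHz, 20.6 kHz]: 16 kHz, 19.4 kHz.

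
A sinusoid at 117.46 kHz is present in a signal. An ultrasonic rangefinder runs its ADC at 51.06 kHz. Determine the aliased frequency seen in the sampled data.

117.46 kHz mod fs = 15.34 kHz.
15.34 kHz ≤ fs/2 = 25.53 kHz, appears at 15.34 kHz.

15.34 kHz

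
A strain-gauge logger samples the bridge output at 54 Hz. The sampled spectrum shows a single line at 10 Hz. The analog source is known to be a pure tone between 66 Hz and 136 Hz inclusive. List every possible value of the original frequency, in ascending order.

98 Hz, 118 Hz

Frequencies that alias to 10 Hz are k·fs ± 10 Hz for integer k ≥ 0.
k=0: 10 Hz.
k=1: 44 Hz, 64 Hz.
k=2: 98 Hz, 118 Hz.
k=3: 152 Hz, 172 Hz.
Within [66 Hz, 136 Hz]: 98 Hz, 118 Hz.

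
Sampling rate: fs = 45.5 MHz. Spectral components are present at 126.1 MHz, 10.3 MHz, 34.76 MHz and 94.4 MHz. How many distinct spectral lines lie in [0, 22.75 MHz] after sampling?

fs/2 = 22.75 MHz.
126.1 MHz mod fs = 35.1 MHz.
35.1 MHz > fs/2 = 22.75 MHz, folds to fs − 35.1 MHz = 10.4 MHz.
10.3 MHz ≤ fs/2 = 22.75 MHz, passes unchanged.
34.76 MHz > fs/2 = 22.75 MHz, folds to fs − 34.76 MHz = 10.74 MHz.
94.4 MHz mod fs = 3.4 MHz.
3.4 MHz ≤ fs/2 = 22.75 MHz, appears at 3.4 MHz.
Distinct values: {3.4 MHz, 10.3 MHz, 10.4 MHz, 10.74 MHz} → 4.

4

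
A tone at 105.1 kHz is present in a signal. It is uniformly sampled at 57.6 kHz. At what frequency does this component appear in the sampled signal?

10.1 kHz

105.1 kHz mod fs = 47.5 kHz.
47.5 kHz > fs/2 = 28.8 kHz, folds to fs − 47.5 kHz = 10.1 kHz.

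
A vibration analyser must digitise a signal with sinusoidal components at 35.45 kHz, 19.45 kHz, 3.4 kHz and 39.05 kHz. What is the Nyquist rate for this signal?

78.1 kHz

Highest-frequency component: 39.05 kHz.
Nyquist rate = 2 × 39.05 kHz = 78.1 kHz.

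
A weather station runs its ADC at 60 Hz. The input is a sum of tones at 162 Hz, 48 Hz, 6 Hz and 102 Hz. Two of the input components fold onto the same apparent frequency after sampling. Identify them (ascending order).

102 Hz, 162 Hz

fs/2 = 30 Hz.
162 Hz mod fs = 42 Hz.
42 Hz > fs/2 = 30 Hz, folds to fs − 42 Hz = 18 Hz.
48 Hz > fs/2 = 30 Hz, folds to fs − 48 Hz = 12 Hz.
6 Hz ≤ fs/2 = 30 Hz, passes unchanged.
102 Hz mod fs = 42 Hz.
42 Hz > fs/2 = 30 Hz, folds to fs − 42 Hz = 18 Hz.
102 Hz and 162 Hz both map to 18 Hz.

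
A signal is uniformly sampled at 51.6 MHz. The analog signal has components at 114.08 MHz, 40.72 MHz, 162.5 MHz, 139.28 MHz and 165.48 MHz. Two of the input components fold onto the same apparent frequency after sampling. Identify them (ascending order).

fs/2 = 25.8 MHz.
114.08 MHz mod fs = 10.88 MHz.
10.88 MHz ≤ fs/2 = 25.8 MHz, appears at 10.88 MHz.
40.72 MHz > fs/2 = 25.8 MHz, folds to fs − 40.72 MHz = 10.88 MHz.
162.5 MHz mod fs = 7.7 MHz.
7.7 MHz ≤ fs/2 = 25.8 MHz, appears at 7.7 MHz.
139.28 MHz mod fs = 36.08 MHz.
36.08 MHz > fs/2 = 25.8 MHz, folds to fs − 36.08 MHz = 15.52 MHz.
165.48 MHz mod fs = 10.68 MHz.
10.68 MHz ≤ fs/2 = 25.8 MHz, appears at 10.68 MHz.
40.72 MHz and 114.08 MHz both map to 10.88 MHz.

40.72 MHz, 114.08 MHz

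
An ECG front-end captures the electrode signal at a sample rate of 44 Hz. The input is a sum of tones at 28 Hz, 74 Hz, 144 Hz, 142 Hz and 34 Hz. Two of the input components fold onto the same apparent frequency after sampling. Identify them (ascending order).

fs/2 = 22 Hz.
28 Hz > fs/2 = 22 Hz, folds to fs − 28 Hz = 16 Hz.
74 Hz mod fs = 30 Hz.
30 Hz > fs/2 = 22 Hz, folds to fs − 30 Hz = 14 Hz.
144 Hz mod fs = 12 Hz.
12 Hz ≤ fs/2 = 22 Hz, appears at 12 Hz.
142 Hz mod fs = 10 Hz.
10 Hz ≤ fs/2 = 22 Hz, appears at 10 Hz.
34 Hz > fs/2 = 22 Hz, folds to fs − 34 Hz = 10 Hz.
34 Hz and 142 Hz both map to 10 Hz.

34 Hz, 142 Hz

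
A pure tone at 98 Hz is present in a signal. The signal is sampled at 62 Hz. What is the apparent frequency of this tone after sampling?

98 Hz mod fs = 36 Hz.
36 Hz > fs/2 = 31 Hz, folds to fs − 36 Hz = 26 Hz.

26 Hz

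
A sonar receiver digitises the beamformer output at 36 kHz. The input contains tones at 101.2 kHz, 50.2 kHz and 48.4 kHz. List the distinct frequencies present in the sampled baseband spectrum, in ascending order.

6.8 kHz, 12.4 kHz, 14.2 kHz

fs/2 = 18 kHz.
101.2 kHz mod fs = 29.2 kHz.
29.2 kHz > fs/2 = 18 kHz, folds to fs − 29.2 kHz = 6.8 kHz.
50.2 kHz mod fs = 14.2 kHz.
14.2 kHz ≤ fs/2 = 18 kHz, appears at 14.2 kHz.
48.4 kHz mod fs = 12.4 kHz.
12.4 kHz ≤ fs/2 = 18 kHz, appears at 12.4 kHz.
Distinct values: {6.8 kHz, 12.4 kHz, 14.2 kHz}.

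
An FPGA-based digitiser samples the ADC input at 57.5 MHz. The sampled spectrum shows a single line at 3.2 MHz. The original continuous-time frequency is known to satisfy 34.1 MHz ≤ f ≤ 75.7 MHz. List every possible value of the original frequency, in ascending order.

54.3 MHz, 60.7 MHz

Frequencies that alias to 3.2 MHz are k·fs ± 3.2 MHz for integer k ≥ 0.
k=0: 3.2 MHz.
k=1: 54.3 MHz, 60.7 MHz.
k=2: 111.8 MHz, 118.2 MHz.
Within [34.1 MHz, 75.7 MHz]: 54.3 MHz, 60.7 MHz.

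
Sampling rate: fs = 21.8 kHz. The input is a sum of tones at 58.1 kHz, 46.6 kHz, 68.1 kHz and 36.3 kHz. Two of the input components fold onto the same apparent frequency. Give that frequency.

7.3 kHz

fs/2 = 10.9 kHz.
58.1 kHz mod fs = 14.5 kHz.
14.5 kHz > fs/2 = 10.9 kHz, folds to fs − 14.5 kHz = 7.3 kHz.
46.6 kHz mod fs = 3 kHz.
3 kHz ≤ fs/2 = 10.9 kHz, appears at 3 kHz.
68.1 kHz mod fs = 2.7 kHz.
2.7 kHz ≤ fs/2 = 10.9 kHz, appears at 2.7 kHz.
36.3 kHz mod fs = 14.5 kHz.
14.5 kHz > fs/2 = 10.9 kHz, folds to fs − 14.5 kHz = 7.3 kHz.
36.3 kHz and 58.1 kHz both map to 7.3 kHz.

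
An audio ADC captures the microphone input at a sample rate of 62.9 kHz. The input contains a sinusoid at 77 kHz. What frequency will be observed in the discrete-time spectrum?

77 kHz mod fs = 14.1 kHz.
14.1 kHz ≤ fs/2 = 31.45 kHz, appears at 14.1 kHz.

14.1 kHz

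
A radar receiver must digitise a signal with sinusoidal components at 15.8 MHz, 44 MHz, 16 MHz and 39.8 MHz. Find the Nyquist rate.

88 MHz

Highest-frequency component: 44 MHz.
Nyquist rate = 2 × 44 MHz = 88 MHz.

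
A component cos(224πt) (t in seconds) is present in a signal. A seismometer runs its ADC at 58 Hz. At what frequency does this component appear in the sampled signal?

4 Hz

ω = 224π rad/s → f = ω/(2π) = 112 Hz.
112 Hz mod fs = 54 Hz.
54 Hz > fs/2 = 29 Hz, folds to fs − 54 Hz = 4 Hz.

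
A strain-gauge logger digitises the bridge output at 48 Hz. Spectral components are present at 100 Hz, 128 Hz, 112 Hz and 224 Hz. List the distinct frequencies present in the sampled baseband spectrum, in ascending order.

fs/2 = 24 Hz.
100 Hz mod fs = 4 Hz.
4 Hz ≤ fs/2 = 24 Hz, appears at 4 Hz.
128 Hz mod fs = 32 Hz.
32 Hz > fs/2 = 24 Hz, folds to fs − 32 Hz = 16 Hz.
112 Hz mod fs = 16 Hz.
16 Hz ≤ fs/2 = 24 Hz, appears at 16 Hz.
224 Hz mod fs = 32 Hz.
32 Hz > fs/2 = 24 Hz, folds to fs − 32 Hz = 16 Hz.
Distinct values: {4 Hz, 16 Hz}.

4 Hz, 16 Hz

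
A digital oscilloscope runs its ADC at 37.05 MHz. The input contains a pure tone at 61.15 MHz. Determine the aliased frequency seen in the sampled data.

12.95 MHz

61.15 MHz mod fs = 24.1 MHz.
24.1 MHz > fs/2 = 18.525 MHz, folds to fs − 24.1 MHz = 12.95 MHz.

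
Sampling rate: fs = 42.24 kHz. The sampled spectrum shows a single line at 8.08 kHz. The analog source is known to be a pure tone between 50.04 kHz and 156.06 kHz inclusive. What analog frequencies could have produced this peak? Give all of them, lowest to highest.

50.32 kHz, 76.4 kHz, 92.56 kHz, 118.64 kHz, 134.8 kHz

Frequencies that alias to 8.08 kHz are k·fs ± 8.08 kHz for integer k ≥ 0.
k=0: 8.08 kHz.
k=1: 34.16 kHz, 50.32 kHz.
k=2: 76.4 kHz, 92.56 kHz.
k=3: 118.64 kHz, 134.8 kHz.
k=4: 160.88 kHz, 177.04 kHz.
Within [50.04 kHz, 156.06 kHz]: 50.32 kHz, 76.4 kHz, 92.56 kHz, 118.64 kHz, 134.8 kHz.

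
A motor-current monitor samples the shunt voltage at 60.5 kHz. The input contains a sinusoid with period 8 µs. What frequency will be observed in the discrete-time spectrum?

4 kHz

T = 8 µs → f = 1/T = 125 kHz.
125 kHz mod fs = 4 kHz.
4 kHz ≤ fs/2 = 30.25 kHz, appears at 4 kHz.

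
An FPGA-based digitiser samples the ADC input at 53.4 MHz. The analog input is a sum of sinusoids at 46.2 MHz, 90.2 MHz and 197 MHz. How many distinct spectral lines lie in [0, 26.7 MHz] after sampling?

2

fs/2 = 26.7 MHz.
46.2 MHz > fs/2 = 26.7 MHz, folds to fs − 46.2 MHz = 7.2 MHz.
90.2 MHz mod fs = 36.8 MHz.
36.8 MHz > fs/2 = 26.7 MHz, folds to fs − 36.8 MHz = 16.6 MHz.
197 MHz mod fs = 36.8 MHz.
36.8 MHz > fs/2 = 26.7 MHz, folds to fs − 36.8 MHz = 16.6 MHz.
Distinct values: {7.2 MHz, 16.6 MHz} → 2.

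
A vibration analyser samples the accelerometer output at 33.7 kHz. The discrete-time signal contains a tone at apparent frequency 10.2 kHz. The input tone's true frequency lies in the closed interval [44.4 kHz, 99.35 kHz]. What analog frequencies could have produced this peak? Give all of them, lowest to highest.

Frequencies that alias to 10.2 kHz are k·fs ± 10.2 kHz for integer k ≥ 0.
k=0: 10.2 kHz.
k=1: 23.5 kHz, 43.9 kHz.
k=2: 57.2 kHz, 77.6 kHz.
k=3: 90.9 kHz, 111.3 kHz.
k=4: 124.6 kHz, 145 kHz.
Within [44.4 kHz, 99.35 kHz]: 57.2 kHz, 77.6 kHz, 90.9 kHz.

57.2 kHz, 77.6 kHz, 90.9 kHz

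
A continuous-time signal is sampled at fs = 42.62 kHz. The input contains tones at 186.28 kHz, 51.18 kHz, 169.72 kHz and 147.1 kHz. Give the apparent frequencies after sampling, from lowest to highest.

fs/2 = 21.31 kHz.
186.28 kHz mod fs = 15.8 kHz.
15.8 kHz ≤ fs/2 = 21.31 kHz, appears at 15.8 kHz.
51.18 kHz mod fs = 8.56 kHz.
8.56 kHz ≤ fs/2 = 21.31 kHz, appears at 8.56 kHz.
169.72 kHz mod fs = 41.86 kHz.
41.86 kHz > fs/2 = 21.31 kHz, folds to fs − 41.86 kHz = 0.76 kHz.
147.1 kHz mod fs = 19.24 kHz.
19.24 kHz ≤ fs/2 = 21.31 kHz, appears at 19.24 kHz.
Distinct values: {0.76 kHz, 8.56 kHz, 15.8 kHz, 19.24 kHz}.

0.76 kHz, 8.56 kHz, 15.8 kHz, 19.24 kHz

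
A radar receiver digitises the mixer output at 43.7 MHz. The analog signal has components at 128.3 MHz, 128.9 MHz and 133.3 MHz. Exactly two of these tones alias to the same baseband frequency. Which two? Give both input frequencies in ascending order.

fs/2 = 21.85 MHz.
128.3 MHz mod fs = 40.9 MHz.
40.9 MHz > fs/2 = 21.85 MHz, folds to fs − 40.9 MHz = 2.8 MHz.
128.9 MHz mod fs = 41.5 MHz.
41.5 MHz > fs/2 = 21.85 MHz, folds to fs − 41.5 MHz = 2.2 MHz.
133.3 MHz mod fs = 2.2 MHz.
2.2 MHz ≤ fs/2 = 21.85 MHz, appears at 2.2 MHz.
128.9 MHz and 133.3 MHz both map to 2.2 MHz.

128.9 MHz, 133.3 MHz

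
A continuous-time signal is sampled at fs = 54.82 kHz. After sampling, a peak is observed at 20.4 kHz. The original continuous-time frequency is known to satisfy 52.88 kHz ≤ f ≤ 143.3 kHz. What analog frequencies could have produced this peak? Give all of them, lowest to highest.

Frequencies that alias to 20.4 kHz are k·fs ± 20.4 kHz for integer k ≥ 0.
k=0: 20.4 kHz.
k=1: 34.42 kHz, 75.22 kHz.
k=2: 89.24 kHz, 130.04 kHz.
k=3: 144.06 kHz, 184.86 kHz.
Within [52.88 kHz, 143.3 kHz]: 75.22 kHz, 89.24 kHz, 130.04 kHz.

75.22 kHz, 89.24 kHz, 130.04 kHz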